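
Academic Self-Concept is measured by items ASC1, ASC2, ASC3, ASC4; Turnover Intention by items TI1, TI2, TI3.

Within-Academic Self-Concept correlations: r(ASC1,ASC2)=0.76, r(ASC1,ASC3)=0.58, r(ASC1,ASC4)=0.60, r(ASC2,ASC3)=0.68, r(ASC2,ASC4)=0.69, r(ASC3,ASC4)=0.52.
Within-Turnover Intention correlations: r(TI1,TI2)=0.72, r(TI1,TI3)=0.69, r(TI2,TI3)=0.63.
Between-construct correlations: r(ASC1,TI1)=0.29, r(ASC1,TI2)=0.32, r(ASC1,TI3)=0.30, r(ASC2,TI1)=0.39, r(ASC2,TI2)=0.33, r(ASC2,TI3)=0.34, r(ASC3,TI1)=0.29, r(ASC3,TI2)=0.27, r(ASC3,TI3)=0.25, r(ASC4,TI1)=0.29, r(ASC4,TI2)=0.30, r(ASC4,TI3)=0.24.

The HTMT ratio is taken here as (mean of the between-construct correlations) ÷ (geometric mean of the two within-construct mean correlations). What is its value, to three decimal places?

Between-construct mean = 3.61/12 = 0.3008.
Mean within-ASC = 3.83/6 = 0.6383; mean within-TI = 2.04/3 = 0.6800.
Geometric mean = √(0.6383 × 0.6800) = 0.6588.
HTMT = 0.3008 / 0.6588 = 0.457.

0.457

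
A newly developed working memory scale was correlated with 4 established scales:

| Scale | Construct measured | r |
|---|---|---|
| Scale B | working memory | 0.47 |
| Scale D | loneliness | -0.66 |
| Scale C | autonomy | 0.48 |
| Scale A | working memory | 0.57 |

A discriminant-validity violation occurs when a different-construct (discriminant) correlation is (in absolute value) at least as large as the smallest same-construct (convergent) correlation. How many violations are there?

Convergent (same construct = working memory): Scale B, Scale A.
Smallest convergent = 0.47. Discriminant |r|: 0.66, 0.48; count ≥ 0.47 → 2.

2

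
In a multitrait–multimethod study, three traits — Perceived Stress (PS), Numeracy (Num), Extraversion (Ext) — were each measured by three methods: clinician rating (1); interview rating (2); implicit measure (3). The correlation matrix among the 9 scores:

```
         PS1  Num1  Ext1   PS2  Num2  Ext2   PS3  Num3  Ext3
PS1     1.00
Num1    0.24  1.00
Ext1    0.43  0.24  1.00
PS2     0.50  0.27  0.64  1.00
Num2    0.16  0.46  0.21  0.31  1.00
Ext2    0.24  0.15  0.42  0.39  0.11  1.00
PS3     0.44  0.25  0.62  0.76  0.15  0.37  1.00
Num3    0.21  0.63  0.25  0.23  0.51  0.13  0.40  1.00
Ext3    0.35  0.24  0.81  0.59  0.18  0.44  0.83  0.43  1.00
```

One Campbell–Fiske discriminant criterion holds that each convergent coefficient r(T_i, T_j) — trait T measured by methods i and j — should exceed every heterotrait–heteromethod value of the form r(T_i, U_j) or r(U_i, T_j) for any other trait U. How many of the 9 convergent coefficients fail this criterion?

4

Convergent coefficients and their comparison sets:
PS (methods 1·2): 0.50 vs {0.16, 0.27, 0.24, 0.64} → fail.
PS (methods 1·3): 0.44 vs {0.21, 0.25, 0.35, 0.62} → fail.
PS (methods 2·3): 0.76 vs {0.23, 0.15, 0.59, 0.37} → pass.
Num (methods 1·2): 0.46 vs {0.27, 0.16, 0.15, 0.21} → pass.
Num (methods 1·3): 0.63 vs {0.25, 0.21, 0.24, 0.25} → pass.
Num (methods 2·3): 0.51 vs {0.15, 0.23, 0.18, 0.13} → pass.
Ext (methods 1·2): 0.42 vs {0.64, 0.24, 0.21, 0.15} → fail.
Ext (methods 1·3): 0.81 vs {0.62, 0.35, 0.25, 0.24} → pass.
Ext (methods 2·3): 0.44 vs {0.37, 0.59, 0.13, 0.18} → fail.
4 of 9 fail.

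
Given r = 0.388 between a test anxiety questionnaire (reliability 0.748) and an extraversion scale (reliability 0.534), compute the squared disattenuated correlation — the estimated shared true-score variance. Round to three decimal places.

Disattenuated r = 0.388 / √(0.748 × 0.534) = 0.388 / 0.6320 = 0.6139.
Shared true-score variance = 0.6139² = 0.3769 ≈ 0.377.

0.377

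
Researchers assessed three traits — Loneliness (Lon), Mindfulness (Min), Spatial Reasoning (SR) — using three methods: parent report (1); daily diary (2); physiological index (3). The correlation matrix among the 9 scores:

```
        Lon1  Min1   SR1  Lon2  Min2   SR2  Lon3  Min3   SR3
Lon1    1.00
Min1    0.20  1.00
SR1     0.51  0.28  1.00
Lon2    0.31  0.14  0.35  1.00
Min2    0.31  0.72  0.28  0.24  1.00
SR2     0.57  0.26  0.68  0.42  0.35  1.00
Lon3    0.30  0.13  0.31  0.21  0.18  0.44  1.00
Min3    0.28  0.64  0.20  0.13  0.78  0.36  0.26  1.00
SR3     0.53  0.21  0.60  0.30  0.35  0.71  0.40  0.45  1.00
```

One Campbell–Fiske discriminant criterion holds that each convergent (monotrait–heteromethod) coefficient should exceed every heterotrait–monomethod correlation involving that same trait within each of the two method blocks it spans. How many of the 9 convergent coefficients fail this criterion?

3

Convergent coefficients and their comparison sets:
Lon (methods 1·2): 0.31 vs {0.20, 0.24, 0.51, 0.42} → fail.
Lon (methods 1·3): 0.30 vs {0.20, 0.26, 0.51, 0.40} → fail.
Lon (methods 2·3): 0.21 vs {0.24, 0.26, 0.42, 0.40} → fail.
Min (methods 1·2): 0.72 vs {0.20, 0.24, 0.28, 0.35} → pass.
Min (methods 1·3): 0.64 vs {0.20, 0.26, 0.28, 0.45} → pass.
Min (methods 2·3): 0.78 vs {0.24, 0.26, 0.35, 0.45} → pass.
SR (methods 1·2): 0.68 vs {0.51, 0.42, 0.28, 0.35} → pass.
SR (methods 1·3): 0.60 vs {0.51, 0.40, 0.28, 0.45} → pass.
SR (methods 2·3): 0.71 vs {0.42, 0.40, 0.35, 0.45} → pass.
3 of 9 fail.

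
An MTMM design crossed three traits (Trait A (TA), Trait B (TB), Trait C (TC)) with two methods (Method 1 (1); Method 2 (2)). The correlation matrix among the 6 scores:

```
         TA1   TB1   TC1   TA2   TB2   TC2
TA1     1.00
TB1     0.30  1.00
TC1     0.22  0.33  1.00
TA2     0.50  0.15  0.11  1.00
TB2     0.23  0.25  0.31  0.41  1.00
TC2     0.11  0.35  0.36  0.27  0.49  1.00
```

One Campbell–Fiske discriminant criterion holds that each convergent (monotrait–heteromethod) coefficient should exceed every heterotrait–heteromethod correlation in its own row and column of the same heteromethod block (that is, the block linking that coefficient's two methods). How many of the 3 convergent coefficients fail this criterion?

1

Each convergent coefficient versus the relevant comparison correlations:
TA (methods 1·2): 0.50 vs {0.23, 0.15, 0.11, 0.11} → pass.
TB (methods 1·2): 0.25 vs {0.15, 0.23, 0.35, 0.31} → fail.
TC (methods 1·2): 0.36 vs {0.11, 0.11, 0.31, 0.35} → pass.
1 of 3 fail.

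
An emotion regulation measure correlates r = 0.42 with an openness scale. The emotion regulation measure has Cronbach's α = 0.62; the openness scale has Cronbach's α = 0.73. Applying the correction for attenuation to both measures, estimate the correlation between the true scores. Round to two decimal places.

r_true = r_obs / √(r_xx · r_yy) = 0.42 / √(0.62 × 0.73) = 0.42 / √0.4526 = 0.42 / 0.6728 ≈ 0.62.

0.62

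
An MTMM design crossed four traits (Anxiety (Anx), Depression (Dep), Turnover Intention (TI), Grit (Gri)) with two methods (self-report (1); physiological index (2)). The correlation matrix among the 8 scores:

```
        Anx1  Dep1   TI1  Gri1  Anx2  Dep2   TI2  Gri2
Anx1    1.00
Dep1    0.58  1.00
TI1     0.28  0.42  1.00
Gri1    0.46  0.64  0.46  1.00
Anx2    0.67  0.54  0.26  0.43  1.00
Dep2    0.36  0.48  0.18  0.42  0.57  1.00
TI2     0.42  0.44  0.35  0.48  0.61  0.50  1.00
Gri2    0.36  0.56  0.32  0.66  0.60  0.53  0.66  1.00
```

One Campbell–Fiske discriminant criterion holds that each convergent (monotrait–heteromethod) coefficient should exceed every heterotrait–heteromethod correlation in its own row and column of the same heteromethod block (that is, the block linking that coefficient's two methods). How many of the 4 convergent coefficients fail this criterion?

Convergent coefficients and their comparison sets:
Anx (methods 1·2): 0.67 vs {0.36, 0.54, 0.42, 0.26, 0.36, 0.43} → pass.
Dep (methods 1·2): 0.48 vs {0.54, 0.36, 0.44, 0.18, 0.56, 0.42} → fail.
TI (methods 1·2): 0.35 vs {0.26, 0.42, 0.18, 0.44, 0.32, 0.48} → fail.
Gri (methods 1·2): 0.66 vs {0.43, 0.36, 0.42, 0.56, 0.48, 0.32} → pass.
2 of 4 fail.

2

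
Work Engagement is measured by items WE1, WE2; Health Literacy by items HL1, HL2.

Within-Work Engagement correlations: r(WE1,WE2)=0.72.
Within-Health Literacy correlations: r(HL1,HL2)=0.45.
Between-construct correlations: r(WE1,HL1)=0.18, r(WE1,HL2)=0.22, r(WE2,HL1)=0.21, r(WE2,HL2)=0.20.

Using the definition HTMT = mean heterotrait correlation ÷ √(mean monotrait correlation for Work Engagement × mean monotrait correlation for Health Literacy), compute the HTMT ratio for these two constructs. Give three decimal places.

0.356

Mean heterotrait r = 0.81/4 = 0.2025.
Mean within-WE = 0.72/1 = 0.7200; mean within-HL = 0.45/1 = 0.4500.
Geometric mean = √(0.7200 × 0.4500) = 0.5692.
HTMT = 0.2025 / 0.5692 = 0.356.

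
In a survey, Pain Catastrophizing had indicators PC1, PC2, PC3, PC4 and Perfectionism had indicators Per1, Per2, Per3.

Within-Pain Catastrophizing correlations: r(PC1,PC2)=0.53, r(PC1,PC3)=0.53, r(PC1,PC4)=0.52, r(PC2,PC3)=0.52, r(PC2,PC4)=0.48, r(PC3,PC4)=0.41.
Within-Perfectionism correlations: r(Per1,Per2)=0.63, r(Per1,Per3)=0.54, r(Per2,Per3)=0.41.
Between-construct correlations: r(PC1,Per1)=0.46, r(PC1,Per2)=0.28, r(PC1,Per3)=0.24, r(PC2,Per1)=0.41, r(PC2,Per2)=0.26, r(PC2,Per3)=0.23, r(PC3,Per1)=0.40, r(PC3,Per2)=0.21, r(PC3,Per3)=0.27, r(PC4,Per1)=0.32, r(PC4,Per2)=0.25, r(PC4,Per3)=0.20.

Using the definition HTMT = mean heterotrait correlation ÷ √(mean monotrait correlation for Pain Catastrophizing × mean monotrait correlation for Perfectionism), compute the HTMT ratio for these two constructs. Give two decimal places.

Mean heterotrait r = 3.53/12 = 0.2942.
Mean within-PC = 2.99/6 = 0.4983; mean within-Per = 1.58/3 = 0.5267.
Geometric mean = √(0.4983 × 0.5267) = 0.5123.
HTMT = 0.2942 / 0.5123 = 0.57.

0.57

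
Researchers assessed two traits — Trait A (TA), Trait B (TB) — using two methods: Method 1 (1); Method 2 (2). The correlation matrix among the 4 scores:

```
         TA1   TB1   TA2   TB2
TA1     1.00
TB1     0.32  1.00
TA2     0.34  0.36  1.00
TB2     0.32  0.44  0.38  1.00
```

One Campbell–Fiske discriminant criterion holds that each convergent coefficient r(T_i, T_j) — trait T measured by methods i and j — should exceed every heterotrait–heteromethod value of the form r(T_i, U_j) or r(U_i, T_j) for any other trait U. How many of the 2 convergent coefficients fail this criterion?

Convergent coefficients and their comparison sets:
TA (methods 1·2): 0.34 vs {0.32, 0.36} → fail.
TB (methods 1·2): 0.44 vs {0.36, 0.32} → pass.
1 of 2 fail.

1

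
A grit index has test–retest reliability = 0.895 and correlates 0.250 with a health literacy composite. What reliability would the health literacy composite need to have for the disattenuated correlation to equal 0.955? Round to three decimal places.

r_true = r_obs / √(r_xx · r_yy) ⇒ 0.955 = 0.250 / √(0.895 · r_yy).
√(0.895 · r_yy) = 0.250 / 0.955 = 0.2618; 0.895 · r_yy = 0.0685; r_yy = 0.0685 / 0.895 ≈ 0.077.

0.077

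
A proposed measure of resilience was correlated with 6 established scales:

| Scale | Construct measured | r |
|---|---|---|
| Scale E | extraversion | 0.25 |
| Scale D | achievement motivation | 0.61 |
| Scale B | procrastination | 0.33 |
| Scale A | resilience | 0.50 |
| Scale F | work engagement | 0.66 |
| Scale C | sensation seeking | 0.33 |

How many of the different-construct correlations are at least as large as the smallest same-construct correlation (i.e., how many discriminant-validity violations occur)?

2

Convergent (same construct = resilience): Scale A.
Smallest convergent = 0.50. Discriminant values: 0.25, 0.61, 0.33, 0.66, 0.33; count ≥ 0.50 → 2.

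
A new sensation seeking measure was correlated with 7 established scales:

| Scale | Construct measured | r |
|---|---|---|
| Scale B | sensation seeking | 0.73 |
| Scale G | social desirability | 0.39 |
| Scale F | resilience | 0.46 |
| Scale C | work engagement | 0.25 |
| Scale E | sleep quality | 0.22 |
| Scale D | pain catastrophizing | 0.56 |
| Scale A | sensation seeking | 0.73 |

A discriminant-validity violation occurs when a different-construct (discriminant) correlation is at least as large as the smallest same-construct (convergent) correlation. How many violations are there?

0

Convergent (same construct = sensation seeking): Scale B, Scale A.
Smallest convergent = 0.73. Discriminant values: 0.39, 0.46, 0.25, 0.22, 0.56; count ≥ 0.73 → 0.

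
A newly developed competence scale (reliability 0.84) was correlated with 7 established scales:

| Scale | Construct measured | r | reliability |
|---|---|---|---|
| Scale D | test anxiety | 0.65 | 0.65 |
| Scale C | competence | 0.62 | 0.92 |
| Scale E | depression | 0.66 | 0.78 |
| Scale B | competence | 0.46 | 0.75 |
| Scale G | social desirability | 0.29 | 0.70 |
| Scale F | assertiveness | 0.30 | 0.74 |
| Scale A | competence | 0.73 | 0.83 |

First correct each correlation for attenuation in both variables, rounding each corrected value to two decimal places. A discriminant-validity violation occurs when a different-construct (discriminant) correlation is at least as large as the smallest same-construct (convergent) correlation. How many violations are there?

2

Disattenuated r (r / √(r_scale · r_new)):
  Scale D (disc): 0.65 / √(0.65·0.84) = 0.88
  Scale C (conv): 0.62 / √(0.92·0.84) = 0.71
  Scale E (disc): 0.66 / √(0.78·0.84) = 0.82
  Scale B (conv): 0.46 / √(0.75·0.84) = 0.58
  Scale G (disc): 0.29 / √(0.70·0.84) = 0.38
  Scale F (disc): 0.30 / √(0.74·0.84) = 0.38
  Scale A (conv): 0.73 / √(0.83·0.84) = 0.87
Smallest convergent = 0.58. Discriminant values: 0.88, 0.82, 0.38, 0.38; count ≥ 0.58 → 2.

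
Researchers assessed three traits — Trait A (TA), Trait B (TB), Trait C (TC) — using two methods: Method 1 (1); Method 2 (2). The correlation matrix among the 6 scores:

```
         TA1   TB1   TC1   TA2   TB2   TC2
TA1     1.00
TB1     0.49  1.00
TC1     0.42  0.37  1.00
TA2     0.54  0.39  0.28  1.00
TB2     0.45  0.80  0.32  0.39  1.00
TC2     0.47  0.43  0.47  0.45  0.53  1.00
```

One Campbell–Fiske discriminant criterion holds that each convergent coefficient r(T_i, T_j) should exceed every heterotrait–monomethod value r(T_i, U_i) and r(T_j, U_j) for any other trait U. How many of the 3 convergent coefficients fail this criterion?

1

Each convergent coefficient versus the relevant comparison correlations:
TA (methods 1·2): 0.54 vs {0.49, 0.39, 0.42, 0.45} → pass.
TB (methods 1·2): 0.80 vs {0.49, 0.39, 0.37, 0.53} → pass.
TC (methods 1·2): 0.47 vs {0.42, 0.45, 0.37, 0.53} → fail.
1 of 3 fail.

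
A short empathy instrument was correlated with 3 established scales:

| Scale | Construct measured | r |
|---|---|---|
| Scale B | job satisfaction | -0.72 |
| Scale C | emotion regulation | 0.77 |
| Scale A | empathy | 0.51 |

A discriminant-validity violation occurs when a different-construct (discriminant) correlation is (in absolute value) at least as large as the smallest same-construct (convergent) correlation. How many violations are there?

2

Convergent (same construct = empathy): Scale A.
Smallest convergent = 0.51. Discriminant |r|: 0.72, 0.77; count ≥ 0.51 → 2.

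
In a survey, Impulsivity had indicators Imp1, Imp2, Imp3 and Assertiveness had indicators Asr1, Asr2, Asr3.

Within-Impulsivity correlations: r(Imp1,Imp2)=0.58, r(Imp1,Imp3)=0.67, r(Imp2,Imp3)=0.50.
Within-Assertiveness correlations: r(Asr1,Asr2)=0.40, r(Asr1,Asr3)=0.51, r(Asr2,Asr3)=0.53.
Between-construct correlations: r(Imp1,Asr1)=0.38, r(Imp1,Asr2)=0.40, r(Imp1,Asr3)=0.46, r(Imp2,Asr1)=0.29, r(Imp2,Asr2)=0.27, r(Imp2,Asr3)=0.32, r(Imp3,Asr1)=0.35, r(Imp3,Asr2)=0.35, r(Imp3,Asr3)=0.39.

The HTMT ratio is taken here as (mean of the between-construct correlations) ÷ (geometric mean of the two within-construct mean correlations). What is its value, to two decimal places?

Mean between = 3.21/9 = 0.3567.
Mean within-Imp = 1.75/3 = 0.5833; mean within-Asr = 1.44/3 = 0.4800.
Geometric mean = √(0.5833 × 0.4800) = 0.5291.
HTMT = 0.3567 / 0.5291 = 0.67.

0.67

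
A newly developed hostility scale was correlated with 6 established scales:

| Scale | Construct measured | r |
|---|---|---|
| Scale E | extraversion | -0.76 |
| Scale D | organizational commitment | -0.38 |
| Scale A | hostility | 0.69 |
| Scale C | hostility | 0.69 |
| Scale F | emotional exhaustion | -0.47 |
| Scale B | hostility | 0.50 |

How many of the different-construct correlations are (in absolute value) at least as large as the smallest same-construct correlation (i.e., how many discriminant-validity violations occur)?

Convergent (same construct = hostility): Scale A, Scale C, Scale B.
Smallest convergent = 0.50. Discriminant |r|: 0.76, 0.38, 0.47; count ≥ 0.50 → 1.

1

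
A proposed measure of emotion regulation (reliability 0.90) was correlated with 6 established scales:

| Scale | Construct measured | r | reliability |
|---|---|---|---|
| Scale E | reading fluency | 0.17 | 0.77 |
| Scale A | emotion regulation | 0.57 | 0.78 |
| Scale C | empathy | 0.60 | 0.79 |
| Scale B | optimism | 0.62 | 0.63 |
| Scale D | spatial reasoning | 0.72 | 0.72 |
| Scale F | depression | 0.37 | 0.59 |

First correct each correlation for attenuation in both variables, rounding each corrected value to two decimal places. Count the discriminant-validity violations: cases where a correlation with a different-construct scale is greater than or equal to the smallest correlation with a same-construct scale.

3

Disattenuated r (r / √(r_scale · r_new)):
  Scale E (disc): 0.17 / √(0.77·0.90) = 0.20
  Scale A (conv): 0.57 / √(0.78·0.90) = 0.68
  Scale C (disc): 0.60 / √(0.79·0.90) = 0.71
  Scale B (disc): 0.62 / √(0.63·0.90) = 0.82
  Scale D (disc): 0.72 / √(0.72·0.90) = 0.89
  Scale F (disc): 0.37 / √(0.59·0.90) = 0.51
Smallest convergent = 0.68. Discriminant values: 0.20, 0.71, 0.82, 0.89, 0.51; count ≥ 0.68 → 3.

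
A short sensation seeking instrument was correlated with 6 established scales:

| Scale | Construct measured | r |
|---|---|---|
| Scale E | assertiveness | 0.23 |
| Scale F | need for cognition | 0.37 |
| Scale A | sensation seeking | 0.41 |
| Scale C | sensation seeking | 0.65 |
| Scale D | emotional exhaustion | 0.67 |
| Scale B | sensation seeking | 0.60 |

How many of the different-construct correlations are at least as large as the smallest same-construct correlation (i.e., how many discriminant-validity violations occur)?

1

Convergent (same construct = sensation seeking): Scale A, Scale C, Scale B.
Smallest convergent = 0.41. Discriminant values: 0.23, 0.37, 0.67; count ≥ 0.41 → 1.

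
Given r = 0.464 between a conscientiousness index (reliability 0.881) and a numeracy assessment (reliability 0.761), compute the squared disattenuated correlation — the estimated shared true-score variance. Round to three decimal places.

0.321

Disattenuated r = 0.464 / √(0.881 × 0.761) = 0.464 / 0.8188 = 0.5667.
Shared true-score variance = 0.5667² = 0.3211 ≈ 0.321.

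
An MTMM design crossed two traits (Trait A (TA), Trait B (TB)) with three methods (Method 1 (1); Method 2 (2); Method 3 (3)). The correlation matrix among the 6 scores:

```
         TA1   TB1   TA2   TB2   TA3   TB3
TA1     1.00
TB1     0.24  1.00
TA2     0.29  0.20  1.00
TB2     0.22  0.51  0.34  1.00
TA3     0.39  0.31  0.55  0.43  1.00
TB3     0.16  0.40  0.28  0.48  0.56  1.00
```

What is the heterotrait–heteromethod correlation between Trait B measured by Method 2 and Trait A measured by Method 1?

0.22

Different traits and methods: r(TB2, TA1) = 0.22.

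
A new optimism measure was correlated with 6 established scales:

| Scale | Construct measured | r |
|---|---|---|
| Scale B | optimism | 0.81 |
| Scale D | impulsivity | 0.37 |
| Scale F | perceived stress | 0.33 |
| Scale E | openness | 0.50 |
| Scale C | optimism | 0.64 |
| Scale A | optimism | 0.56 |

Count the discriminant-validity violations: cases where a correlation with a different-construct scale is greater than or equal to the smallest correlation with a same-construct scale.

0

Convergent (same construct = optimism): Scale B, Scale C, Scale A.
Smallest convergent = 0.56. Discriminant values: 0.37, 0.33, 0.50; count ≥ 0.56 → 0.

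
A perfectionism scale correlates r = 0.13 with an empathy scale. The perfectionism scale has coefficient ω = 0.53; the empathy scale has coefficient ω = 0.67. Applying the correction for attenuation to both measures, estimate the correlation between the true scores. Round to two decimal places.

r_true = r_obs / √(r_xx · r_yy) = 0.13 / √(0.53 × 0.67) = 0.13 / √0.3551 = 0.13 / 0.5959 ≈ 0.22.

0.22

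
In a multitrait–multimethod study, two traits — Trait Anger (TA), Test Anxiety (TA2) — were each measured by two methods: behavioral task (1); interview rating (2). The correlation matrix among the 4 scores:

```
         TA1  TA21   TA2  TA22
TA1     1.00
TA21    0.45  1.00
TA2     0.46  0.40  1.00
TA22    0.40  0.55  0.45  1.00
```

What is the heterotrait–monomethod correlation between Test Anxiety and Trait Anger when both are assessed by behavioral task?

0.45

Different traits, same method: r(TA21, TA1) = 0.45.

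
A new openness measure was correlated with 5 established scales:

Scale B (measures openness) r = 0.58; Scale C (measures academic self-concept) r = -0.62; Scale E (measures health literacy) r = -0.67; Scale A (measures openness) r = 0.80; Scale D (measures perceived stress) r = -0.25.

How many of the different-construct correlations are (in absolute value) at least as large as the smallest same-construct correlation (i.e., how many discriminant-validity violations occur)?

2

Convergent (same construct = openness): Scale B, Scale A.
Smallest convergent = 0.58. Discriminant |r|: 0.62, 0.67, 0.25; count ≥ 0.58 → 2.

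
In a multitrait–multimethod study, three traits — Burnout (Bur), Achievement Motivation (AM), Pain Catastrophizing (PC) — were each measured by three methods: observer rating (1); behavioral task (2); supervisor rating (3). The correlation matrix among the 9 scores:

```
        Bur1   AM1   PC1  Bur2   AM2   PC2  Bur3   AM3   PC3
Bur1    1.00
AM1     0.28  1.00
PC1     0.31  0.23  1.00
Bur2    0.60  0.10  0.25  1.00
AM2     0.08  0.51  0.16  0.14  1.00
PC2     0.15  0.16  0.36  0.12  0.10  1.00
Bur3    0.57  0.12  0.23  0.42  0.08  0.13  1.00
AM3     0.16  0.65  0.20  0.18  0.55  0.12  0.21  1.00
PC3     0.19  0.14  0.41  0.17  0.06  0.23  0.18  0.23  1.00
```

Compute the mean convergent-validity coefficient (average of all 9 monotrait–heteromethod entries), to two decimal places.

Convergent values: 0.60, 0.57, 0.42, 0.51, 0.65, 0.55, 0.36, 0.41, 0.23; mean = 4.30/9 = 0.48.

0.48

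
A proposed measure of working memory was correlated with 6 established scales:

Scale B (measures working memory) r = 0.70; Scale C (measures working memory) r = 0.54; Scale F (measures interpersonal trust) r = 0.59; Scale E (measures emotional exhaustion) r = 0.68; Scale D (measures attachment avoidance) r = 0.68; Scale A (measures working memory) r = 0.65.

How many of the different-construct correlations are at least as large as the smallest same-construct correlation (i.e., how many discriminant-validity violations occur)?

3

Convergent (same construct = working memory): Scale B, Scale C, Scale A.
Smallest convergent = 0.54. Discriminant values: 0.59, 0.68, 0.68; count ≥ 0.54 → 3.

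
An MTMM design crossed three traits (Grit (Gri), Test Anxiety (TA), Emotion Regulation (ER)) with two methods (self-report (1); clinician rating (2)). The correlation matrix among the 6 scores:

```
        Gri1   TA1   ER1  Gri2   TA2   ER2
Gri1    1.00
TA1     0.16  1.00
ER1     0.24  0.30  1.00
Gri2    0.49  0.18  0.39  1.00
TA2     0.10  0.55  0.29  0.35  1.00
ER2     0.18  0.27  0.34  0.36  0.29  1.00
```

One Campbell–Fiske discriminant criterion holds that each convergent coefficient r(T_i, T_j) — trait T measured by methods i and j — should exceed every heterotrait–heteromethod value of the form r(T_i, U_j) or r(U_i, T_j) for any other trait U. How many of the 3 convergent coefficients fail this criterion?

Convergent coefficients and their comparison sets:
Gri (methods 1·2): 0.49 vs {0.10, 0.18, 0.18, 0.39} → pass.
TA (methods 1·2): 0.55 vs {0.18, 0.10, 0.27, 0.29} → pass.
ER (methods 1·2): 0.34 vs {0.39, 0.18, 0.29, 0.27} → fail.
1 of 3 fail.

1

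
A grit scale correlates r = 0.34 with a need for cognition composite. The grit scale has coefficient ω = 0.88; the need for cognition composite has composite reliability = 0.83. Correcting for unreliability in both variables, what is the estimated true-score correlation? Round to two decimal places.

0.40

r_true = r_obs / √(r_xx · r_yy) = 0.34 / √(0.88 × 0.83) = 0.34 / √0.7304 = 0.34 / 0.8546 ≈ 0.40.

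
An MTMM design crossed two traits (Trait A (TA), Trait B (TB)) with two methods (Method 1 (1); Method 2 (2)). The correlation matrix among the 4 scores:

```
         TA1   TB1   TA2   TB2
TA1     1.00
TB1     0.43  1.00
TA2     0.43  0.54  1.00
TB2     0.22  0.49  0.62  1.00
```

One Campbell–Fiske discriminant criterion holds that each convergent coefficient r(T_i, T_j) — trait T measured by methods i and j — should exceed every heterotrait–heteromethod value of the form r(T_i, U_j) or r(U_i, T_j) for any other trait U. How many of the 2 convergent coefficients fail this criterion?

2

Each convergent coefficient versus the relevant comparison correlations:
TA (methods 1·2): 0.43 vs {0.22, 0.54} → fail.
TB (methods 1·2): 0.49 vs {0.54, 0.22} → fail.
2 of 2 fail.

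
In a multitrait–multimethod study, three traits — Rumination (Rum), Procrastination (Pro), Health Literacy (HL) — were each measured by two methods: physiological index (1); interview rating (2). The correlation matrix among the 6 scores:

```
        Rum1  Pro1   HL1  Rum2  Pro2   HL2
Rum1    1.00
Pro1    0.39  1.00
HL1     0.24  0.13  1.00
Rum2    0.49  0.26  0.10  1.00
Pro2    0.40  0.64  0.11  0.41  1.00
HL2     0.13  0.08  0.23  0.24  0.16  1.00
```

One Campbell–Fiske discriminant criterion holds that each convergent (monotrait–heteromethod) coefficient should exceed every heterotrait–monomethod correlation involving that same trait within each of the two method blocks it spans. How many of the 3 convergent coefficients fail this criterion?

1

Convergent coefficients and their comparison sets:
Rum (methods 1·2): 0.49 vs {0.39, 0.41, 0.24, 0.24} → pass.
Pro (methods 1·2): 0.64 vs {0.39, 0.41, 0.13, 0.16} → pass.
HL (methods 1·2): 0.23 vs {0.24, 0.24, 0.13, 0.16} → fail.
1 of 3 fail.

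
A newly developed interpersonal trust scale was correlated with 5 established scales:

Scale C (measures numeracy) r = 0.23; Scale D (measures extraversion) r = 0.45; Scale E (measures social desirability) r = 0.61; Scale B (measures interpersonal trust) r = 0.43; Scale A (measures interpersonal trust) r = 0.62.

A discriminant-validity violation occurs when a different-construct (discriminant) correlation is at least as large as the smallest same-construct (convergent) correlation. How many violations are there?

2

Convergent (same construct = interpersonal trust): Scale B, Scale A.
Smallest convergent = 0.43. Discriminant values: 0.23, 0.45, 0.61; count ≥ 0.43 → 2.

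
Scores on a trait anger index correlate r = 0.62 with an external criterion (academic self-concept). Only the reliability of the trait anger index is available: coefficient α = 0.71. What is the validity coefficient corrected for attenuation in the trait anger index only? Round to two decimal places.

Single correction: r_c = r_obs / √r_xx = 0.62 / √0.71 = 0.62 / 0.8426 ≈ 0.74.

0.74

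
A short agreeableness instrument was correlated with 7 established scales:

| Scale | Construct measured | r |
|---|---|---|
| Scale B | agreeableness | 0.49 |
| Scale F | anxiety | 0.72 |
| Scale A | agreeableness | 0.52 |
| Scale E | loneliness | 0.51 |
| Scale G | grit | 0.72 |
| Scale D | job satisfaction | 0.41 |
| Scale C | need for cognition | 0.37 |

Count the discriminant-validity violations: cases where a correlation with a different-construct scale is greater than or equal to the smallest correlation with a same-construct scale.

3

Convergent (same construct = agreeableness): Scale B, Scale A.
Smallest convergent = 0.49. Discriminant values: 0.72, 0.51, 0.72, 0.41, 0.37; count ≥ 0.49 → 3.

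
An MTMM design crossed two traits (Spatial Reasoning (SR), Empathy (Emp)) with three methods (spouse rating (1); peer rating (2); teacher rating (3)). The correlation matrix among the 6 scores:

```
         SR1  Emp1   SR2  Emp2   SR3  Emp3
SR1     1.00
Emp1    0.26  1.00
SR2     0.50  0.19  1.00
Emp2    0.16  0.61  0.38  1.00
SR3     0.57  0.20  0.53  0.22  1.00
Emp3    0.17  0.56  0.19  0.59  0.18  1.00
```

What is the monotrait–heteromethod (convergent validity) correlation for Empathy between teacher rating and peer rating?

0.59

Same trait (Emp), different methods: r(Emp3, Emp2) = 0.59.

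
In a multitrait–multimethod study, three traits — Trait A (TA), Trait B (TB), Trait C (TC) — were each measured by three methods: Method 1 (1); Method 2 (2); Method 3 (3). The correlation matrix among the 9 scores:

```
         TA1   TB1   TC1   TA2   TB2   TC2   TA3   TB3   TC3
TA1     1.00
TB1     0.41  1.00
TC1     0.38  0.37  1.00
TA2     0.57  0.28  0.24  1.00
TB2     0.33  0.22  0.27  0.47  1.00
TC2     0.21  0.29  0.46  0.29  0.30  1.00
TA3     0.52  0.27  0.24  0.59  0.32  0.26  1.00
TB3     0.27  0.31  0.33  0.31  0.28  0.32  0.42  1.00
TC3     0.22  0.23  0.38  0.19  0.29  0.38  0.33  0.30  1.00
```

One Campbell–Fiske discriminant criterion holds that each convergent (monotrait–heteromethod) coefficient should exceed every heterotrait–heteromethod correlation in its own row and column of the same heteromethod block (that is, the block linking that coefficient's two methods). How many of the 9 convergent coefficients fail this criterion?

3

Each convergent coefficient versus the relevant comparison correlations:
TA (methods 1·2): 0.57 vs {0.33, 0.28, 0.21, 0.24} → pass.
TA (methods 1·3): 0.52 vs {0.27, 0.27, 0.22, 0.24} → pass.
TA (methods 2·3): 0.59 vs {0.31, 0.32, 0.19, 0.26} → pass.
TB (methods 1·2): 0.22 vs {0.28, 0.33, 0.29, 0.27} → fail.
TB (methods 1·3): 0.31 vs {0.27, 0.27, 0.23, 0.33} → fail.
TB (methods 2·3): 0.28 vs {0.32, 0.31, 0.29, 0.32} → fail.
TC (methods 1·2): 0.46 vs {0.24, 0.21, 0.27, 0.29} → pass.
TC (methods 1·3): 0.38 vs {0.24, 0.22, 0.33, 0.23} → pass.
TC (methods 2·3): 0.38 vs {0.26, 0.19, 0.32, 0.29} → pass.
3 of 9 fail.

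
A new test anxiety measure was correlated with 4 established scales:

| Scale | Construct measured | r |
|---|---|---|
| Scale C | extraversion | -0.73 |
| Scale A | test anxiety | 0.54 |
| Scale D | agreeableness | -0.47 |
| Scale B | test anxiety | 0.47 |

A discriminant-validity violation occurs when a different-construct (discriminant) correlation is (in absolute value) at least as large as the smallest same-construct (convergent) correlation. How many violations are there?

2

Convergent (same construct = test anxiety): Scale A, Scale B.
Smallest convergent = 0.47. Discriminant |r|: 0.73, 0.47; count ≥ 0.47 → 2.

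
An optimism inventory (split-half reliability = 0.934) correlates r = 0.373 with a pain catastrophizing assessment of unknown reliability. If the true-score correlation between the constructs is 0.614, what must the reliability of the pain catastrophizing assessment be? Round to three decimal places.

r_true = r_obs / √(r_xx · r_yy) ⇒ 0.614 = 0.373 / √(0.934 · r_yy).
√(0.934 · r_yy) = 0.373 / 0.614 = 0.6075; 0.934 · r_yy = 0.3691; r_yy = 0.3691 / 0.934 ≈ 0.395.

0.395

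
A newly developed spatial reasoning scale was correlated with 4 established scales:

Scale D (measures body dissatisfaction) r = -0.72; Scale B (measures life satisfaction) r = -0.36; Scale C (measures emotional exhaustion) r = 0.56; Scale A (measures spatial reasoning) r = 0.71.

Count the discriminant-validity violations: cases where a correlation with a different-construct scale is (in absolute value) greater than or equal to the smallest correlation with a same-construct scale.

1

Convergent (same construct = spatial reasoning): Scale A.
Smallest convergent = 0.71. Discriminant |r|: 0.72, 0.36, 0.56; count ≥ 0.71 → 1.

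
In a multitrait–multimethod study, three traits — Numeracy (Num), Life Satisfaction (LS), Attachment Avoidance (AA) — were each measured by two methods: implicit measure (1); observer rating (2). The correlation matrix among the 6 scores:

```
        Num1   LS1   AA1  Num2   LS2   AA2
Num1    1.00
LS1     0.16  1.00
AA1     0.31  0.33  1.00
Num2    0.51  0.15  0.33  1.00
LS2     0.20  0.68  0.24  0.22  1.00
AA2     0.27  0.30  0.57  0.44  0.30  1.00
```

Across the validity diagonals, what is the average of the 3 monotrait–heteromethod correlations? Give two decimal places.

Convergent values: 0.51, 0.68, 0.57; mean = 1.76/3 = 0.59.

0.59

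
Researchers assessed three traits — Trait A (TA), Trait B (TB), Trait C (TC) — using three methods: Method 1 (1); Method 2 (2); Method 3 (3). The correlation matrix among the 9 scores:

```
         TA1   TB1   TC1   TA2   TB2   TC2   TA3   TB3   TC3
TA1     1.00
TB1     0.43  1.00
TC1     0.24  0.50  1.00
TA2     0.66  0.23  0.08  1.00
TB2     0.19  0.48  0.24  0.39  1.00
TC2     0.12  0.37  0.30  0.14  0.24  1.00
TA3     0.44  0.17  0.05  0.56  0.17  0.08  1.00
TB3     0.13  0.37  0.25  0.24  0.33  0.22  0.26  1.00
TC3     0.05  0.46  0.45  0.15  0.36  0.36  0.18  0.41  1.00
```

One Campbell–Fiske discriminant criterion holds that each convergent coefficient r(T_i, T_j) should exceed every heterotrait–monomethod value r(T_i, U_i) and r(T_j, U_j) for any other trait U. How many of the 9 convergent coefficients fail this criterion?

6

Each convergent coefficient versus the relevant comparison correlations:
TA (methods 1·2): 0.66 vs {0.43, 0.39, 0.24, 0.14} → pass.
TA (methods 1·3): 0.44 vs {0.43, 0.26, 0.24, 0.18} → pass.
TA (methods 2·3): 0.56 vs {0.39, 0.26, 0.14, 0.18} → pass.
TB (methods 1·2): 0.48 vs {0.43, 0.39, 0.50, 0.24} → fail.
TB (methods 1·3): 0.37 vs {0.43, 0.26, 0.50, 0.41} → fail.
TB (methods 2·3): 0.33 vs {0.39, 0.26, 0.24, 0.41} → fail.
TC (methods 1·2): 0.30 vs {0.24, 0.14, 0.50, 0.24} → fail.
TC (methods 1·3): 0.45 vs {0.24, 0.18, 0.50, 0.41} → fail.
TC (methods 2·3): 0.36 vs {0.14, 0.18, 0.24, 0.41} → fail.
6 of 9 fail.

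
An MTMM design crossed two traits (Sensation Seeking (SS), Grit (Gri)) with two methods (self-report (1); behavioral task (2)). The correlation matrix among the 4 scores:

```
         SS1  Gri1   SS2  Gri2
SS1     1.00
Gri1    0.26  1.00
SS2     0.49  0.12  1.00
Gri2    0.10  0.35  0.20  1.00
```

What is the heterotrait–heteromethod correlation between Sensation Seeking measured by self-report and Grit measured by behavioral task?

0.10

Different traits and methods: r(SS1, Gri2) = 0.10.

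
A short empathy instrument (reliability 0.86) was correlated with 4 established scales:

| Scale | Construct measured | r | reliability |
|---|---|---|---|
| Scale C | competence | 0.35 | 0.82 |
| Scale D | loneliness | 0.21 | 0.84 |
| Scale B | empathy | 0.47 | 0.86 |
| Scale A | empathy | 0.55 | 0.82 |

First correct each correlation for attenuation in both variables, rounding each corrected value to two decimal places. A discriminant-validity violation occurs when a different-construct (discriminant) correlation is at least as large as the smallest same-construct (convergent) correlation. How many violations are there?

0

Disattenuated r (r / √(r_scale · r_new)):
  Scale C (disc): 0.35 / √(0.82·0.86) = 0.42
  Scale D (disc): 0.21 / √(0.84·0.86) = 0.25
  Scale B (conv): 0.47 / √(0.86·0.86) = 0.55
  Scale A (conv): 0.55 / √(0.82·0.86) = 0.65
Smallest convergent = 0.55. Discriminant values: 0.42, 0.25; count ≥ 0.55 → 0.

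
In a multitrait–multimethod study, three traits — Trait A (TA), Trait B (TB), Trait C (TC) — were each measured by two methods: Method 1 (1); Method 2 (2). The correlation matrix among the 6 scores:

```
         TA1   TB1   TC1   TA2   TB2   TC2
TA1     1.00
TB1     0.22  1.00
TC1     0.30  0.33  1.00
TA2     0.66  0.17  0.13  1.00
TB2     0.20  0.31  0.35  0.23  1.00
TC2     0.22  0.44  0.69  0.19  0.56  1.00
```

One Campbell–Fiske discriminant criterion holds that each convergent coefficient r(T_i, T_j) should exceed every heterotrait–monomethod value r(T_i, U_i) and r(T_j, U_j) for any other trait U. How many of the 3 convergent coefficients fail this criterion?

1

Convergent coefficients and their comparison sets:
TA (methods 1·2): 0.66 vs {0.22, 0.23, 0.30, 0.19} → pass.
TB (methods 1·2): 0.31 vs {0.22, 0.23, 0.33, 0.56} → fail.
TC (methods 1·2): 0.69 vs {0.30, 0.19, 0.33, 0.56} → pass.
1 of 3 fail.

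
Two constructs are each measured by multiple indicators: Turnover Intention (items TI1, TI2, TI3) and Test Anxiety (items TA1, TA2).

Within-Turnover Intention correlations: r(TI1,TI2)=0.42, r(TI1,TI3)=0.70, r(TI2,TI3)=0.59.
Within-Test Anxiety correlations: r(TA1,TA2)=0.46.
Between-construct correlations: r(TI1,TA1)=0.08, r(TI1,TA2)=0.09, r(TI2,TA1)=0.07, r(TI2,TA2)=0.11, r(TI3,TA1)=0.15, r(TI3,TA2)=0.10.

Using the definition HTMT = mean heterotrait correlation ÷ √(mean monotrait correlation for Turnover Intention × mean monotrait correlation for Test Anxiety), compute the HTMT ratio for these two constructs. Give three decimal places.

Mean heterotrait r = 0.60/6 = 0.1000.
Mean within-TI = 1.71/3 = 0.5700; mean within-TA = 0.46/1 = 0.4600.
Geometric mean = √(0.5700 × 0.4600) = 0.5121.
HTMT = 0.1000 / 0.5121 = 0.195.

0.195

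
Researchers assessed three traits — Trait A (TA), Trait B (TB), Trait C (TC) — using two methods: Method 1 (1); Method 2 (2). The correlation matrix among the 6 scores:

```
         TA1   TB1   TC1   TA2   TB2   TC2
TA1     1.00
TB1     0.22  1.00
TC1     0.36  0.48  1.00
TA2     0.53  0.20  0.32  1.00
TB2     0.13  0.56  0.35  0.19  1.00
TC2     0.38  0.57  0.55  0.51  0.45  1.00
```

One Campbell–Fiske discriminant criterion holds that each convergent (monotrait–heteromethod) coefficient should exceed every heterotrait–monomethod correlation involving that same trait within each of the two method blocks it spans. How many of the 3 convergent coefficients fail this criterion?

Each convergent coefficient versus the relevant comparison correlations:
TA (methods 1·2): 0.53 vs {0.22, 0.19, 0.36, 0.51} → pass.
TB (methods 1·2): 0.56 vs {0.22, 0.19, 0.48, 0.45} → pass.
TC (methods 1·2): 0.55 vs {0.36, 0.51, 0.48, 0.45} → pass.
0 of 3 fail.

0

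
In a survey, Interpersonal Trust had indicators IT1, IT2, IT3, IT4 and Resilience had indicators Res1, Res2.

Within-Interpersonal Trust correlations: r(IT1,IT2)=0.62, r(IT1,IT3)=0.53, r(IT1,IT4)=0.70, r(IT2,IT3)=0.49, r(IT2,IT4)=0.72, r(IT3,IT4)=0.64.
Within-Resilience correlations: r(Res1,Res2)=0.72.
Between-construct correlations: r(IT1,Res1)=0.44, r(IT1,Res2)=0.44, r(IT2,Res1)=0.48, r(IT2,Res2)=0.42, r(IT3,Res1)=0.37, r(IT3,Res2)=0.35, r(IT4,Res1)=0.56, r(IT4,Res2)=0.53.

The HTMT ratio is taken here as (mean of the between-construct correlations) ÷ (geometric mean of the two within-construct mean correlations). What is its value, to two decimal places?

Between-construct mean = 3.59/8 = 0.4488.
Mean within-IT = 3.70/6 = 0.6167; mean within-Res = 0.72/1 = 0.7200.
Geometric mean = √(0.6167 × 0.7200) = 0.6664.
HTMT = 0.4488 / 0.6664 = 0.67.

0.67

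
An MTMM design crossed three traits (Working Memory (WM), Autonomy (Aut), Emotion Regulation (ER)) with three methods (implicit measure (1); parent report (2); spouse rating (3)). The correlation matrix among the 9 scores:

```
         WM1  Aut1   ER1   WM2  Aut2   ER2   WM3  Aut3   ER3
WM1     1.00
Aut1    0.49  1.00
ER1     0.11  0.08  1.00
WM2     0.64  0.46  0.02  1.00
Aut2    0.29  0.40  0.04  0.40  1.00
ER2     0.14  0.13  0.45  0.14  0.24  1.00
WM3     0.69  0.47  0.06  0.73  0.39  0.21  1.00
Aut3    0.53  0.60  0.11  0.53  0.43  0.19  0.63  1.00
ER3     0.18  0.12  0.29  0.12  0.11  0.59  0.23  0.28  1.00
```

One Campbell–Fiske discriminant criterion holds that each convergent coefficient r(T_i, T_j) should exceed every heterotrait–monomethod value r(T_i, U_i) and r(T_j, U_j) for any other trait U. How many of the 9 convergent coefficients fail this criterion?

3

Each convergent coefficient versus the relevant comparison correlations:
WM (methods 1·2): 0.64 vs {0.49, 0.40, 0.11, 0.14} → pass.
WM (methods 1·3): 0.69 vs {0.49, 0.63, 0.11, 0.23} → pass.
WM (methods 2·3): 0.73 vs {0.40, 0.63, 0.14, 0.23} → pass.
Aut (methods 1·2): 0.40 vs {0.49, 0.40, 0.08, 0.24} → fail.
Aut (methods 1·3): 0.60 vs {0.49, 0.63, 0.08, 0.28} → fail.
Aut (methods 2·3): 0.43 vs {0.40, 0.63, 0.24, 0.28} → fail.
ER (methods 1·2): 0.45 vs {0.11, 0.14, 0.08, 0.24} → pass.
ER (methods 1·3): 0.29 vs {0.11, 0.23, 0.08, 0.28} → pass.
ER (methods 2·3): 0.59 vs {0.14, 0.23, 0.24, 0.28} → pass.
3 of 9 fail.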